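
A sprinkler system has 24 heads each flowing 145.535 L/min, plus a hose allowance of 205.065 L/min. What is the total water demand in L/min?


Sprinkler demand = 24 * 145.535 = 3492.84 L/min
Total = 3492.84 + 205.065 = 3697.905 L/min

3697.905 L/min


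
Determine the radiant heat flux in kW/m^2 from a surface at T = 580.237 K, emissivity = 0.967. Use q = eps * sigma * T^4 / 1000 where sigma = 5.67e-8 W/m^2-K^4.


T^4 = 1.1335e+11
q = 0.967 * 5.67e-8 * 1.1335e+11 / 1000 = 6.2149 kW/m^2

6.2149 kW/m^2


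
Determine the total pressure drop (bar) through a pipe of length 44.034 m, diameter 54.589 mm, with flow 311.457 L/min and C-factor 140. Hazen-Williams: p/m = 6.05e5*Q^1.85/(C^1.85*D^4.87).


Q^1.85 = 41000
C^1.85 = 9339.8
D^4.87 = 2.8821e+08
p/m = 0.0092152 bar/m
p_total = 0.0092152 * 44.034 = 0.40578 bar

0.40578 bar


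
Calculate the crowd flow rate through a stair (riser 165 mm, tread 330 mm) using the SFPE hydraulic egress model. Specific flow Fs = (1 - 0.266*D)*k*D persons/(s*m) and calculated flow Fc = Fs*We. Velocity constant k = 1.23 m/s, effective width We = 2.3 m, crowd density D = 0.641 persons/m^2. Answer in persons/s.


1 - 0.266*D = 1 - 0.266*0.641 = 0.82949
Fs = 0.82949 * 1.23 * 0.641 = 0.65400 persons/(s*m)
Fc = 0.65400 * 2.3 = 1.5042 persons/s

1.5042 persons/s


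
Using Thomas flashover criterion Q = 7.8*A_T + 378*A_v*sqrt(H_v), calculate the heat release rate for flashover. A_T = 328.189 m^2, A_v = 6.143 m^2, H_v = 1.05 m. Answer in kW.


7.8*A_T = 2559.9
sqrt(H_v) = 1.0247
378*A_v*sqrt(H_v) = 2379.4
Q = 2559.9 + 2379.4 = 4939.3 kW

4939.3 kW


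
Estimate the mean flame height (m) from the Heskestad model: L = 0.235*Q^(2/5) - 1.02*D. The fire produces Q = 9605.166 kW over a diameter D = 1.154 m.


Q^(2/5) = 39.174
0.235 * Q^(2/5) = 9.2060
1.02 * D = 1.1771
L = 8.0289 m

8.0289 m


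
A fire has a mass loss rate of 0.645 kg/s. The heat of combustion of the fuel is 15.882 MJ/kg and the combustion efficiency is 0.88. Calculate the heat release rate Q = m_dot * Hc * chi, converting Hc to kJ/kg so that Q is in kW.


Hc = 15.882 MJ/kg = 15.882 * 1000 kJ/kg = 15882 kJ/kg
Q = 0.645 kg/s * 15882 kJ/kg * 0.88 = 9014.6 kW

9014.6 kW


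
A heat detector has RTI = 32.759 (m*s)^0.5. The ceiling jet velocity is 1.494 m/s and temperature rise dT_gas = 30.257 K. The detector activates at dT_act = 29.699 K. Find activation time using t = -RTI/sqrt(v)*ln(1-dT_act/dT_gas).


dT_act/dT_gas = 0.98156
ln(1 - 0.98156) = -3.9931
t = -32.759 / sqrt(1.494) * -3.9931 = 107.02 s

107.02 s


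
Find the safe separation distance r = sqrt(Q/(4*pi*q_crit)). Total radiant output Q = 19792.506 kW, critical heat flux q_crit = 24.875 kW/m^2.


4*pi*q_crit = 312.59
Q/(4*pi*q_crit) = 63.318
r = sqrt(63.318) = 7.9573 m

7.9573 m


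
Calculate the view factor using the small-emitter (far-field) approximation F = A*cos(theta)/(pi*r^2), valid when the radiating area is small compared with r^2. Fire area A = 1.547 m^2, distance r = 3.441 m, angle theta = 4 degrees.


cos(4 deg) = 0.99756
pi*r^2 = 37.198
F = 1.547 * 0.99756 / 37.198 = 0.041487

0.041487


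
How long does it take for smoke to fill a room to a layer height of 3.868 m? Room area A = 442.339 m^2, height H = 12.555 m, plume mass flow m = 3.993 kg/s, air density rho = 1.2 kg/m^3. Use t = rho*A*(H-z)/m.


H - z = 8.687 m
t = 1.2 * 442.339 * 8.687 / 3.993 = 1154.8 s

1154.8 s


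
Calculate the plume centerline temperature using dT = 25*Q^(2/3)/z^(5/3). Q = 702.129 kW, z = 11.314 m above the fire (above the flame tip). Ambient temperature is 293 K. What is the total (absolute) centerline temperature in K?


Q^(2/3) = 78.997
z^(5/3) = 57.020
dT = 25 * 78.997 / 57.020 = 34.636 K
T = 293 + 34.636 = 327.64 K

327.64 K


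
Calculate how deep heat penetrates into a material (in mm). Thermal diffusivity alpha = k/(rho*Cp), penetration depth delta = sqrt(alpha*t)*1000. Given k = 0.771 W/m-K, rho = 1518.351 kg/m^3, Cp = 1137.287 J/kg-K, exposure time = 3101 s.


alpha = 0.771 / (1518.351 * 1137.287) = 4.4649e-07 m^2/s
alpha * t = 0.0013846
delta = sqrt(0.0013846) * 1000 = 37.210 mm

37.210 mm


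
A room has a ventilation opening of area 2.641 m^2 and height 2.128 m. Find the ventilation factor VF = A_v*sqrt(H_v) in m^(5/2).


sqrt(H_v) = 1.4588
VF = 2.641 * 1.4588 = 3.8526 m^(5/2)

3.8526 m^(5/2)


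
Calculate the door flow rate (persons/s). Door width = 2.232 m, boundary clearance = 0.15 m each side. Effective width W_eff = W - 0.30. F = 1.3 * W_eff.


W_eff = 2.232 - 0.30 = 1.932 m
F = 1.3 * 1.932 = 2.5116 persons/s

2.5116 persons/s


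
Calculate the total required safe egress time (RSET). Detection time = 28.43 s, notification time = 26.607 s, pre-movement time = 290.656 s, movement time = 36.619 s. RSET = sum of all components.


Total = 28.43 + 26.607 + 290.656 + 36.619 = 382.312 s

382.312 s


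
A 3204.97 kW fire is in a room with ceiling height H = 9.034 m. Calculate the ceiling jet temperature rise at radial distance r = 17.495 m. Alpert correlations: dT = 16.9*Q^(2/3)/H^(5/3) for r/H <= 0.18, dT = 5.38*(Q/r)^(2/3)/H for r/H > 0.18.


r/H = 17.495 / 9.034 = 1.9366
r/H > 0.18, so dT = 5.38*(Q/r)^(2/3)/H
Q/r = 183.19
(Q/r)^(2/3) = 32.256
dT = 5.38 * 32.256 / 9.034 = 19.209 K

19.209 K


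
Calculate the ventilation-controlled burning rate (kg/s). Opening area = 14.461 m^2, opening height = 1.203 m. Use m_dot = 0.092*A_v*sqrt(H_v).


sqrt(H_v) = 1.0968
m_dot = 0.092 * 14.461 * 1.0968 = 1.4592 kg/s

1.4592 kg/s


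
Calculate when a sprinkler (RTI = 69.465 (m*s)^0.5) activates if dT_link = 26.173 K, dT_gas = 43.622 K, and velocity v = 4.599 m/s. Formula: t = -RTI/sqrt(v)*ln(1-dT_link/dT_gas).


dT_link/dT_gas = 0.60000
ln(1 - 0.60000) = -0.91628
t = -69.465 / sqrt(4.599) * -0.91628 = 29.680 s

29.680 s


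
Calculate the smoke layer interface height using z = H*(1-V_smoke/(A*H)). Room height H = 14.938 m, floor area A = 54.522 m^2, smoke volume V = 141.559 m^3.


V/(A*H) = 0.17381
1 - 0.17381 = 0.82619
z = 14.938 * 0.82619 = 12.342 m

12.342 m


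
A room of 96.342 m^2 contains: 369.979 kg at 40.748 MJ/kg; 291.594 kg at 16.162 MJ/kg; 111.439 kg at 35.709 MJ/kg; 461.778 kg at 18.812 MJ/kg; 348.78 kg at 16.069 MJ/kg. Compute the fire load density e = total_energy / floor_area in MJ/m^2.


Total energy = 369.979*40.748 + 291.594*16.162 + 111.439*35.709 + 461.778*18.812 + 348.78*16.069
= 15075.90 + 4712.742 + 3979.375 + 8686.968 + 5604.546
= 38059.54 MJ
e = 38059.54 / 96.342 = 395.05 MJ/m^2

395.05 MJ/m^2


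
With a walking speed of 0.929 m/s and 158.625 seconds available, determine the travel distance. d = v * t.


d = 0.929 * 158.625 = 147.36 m

147.36 m


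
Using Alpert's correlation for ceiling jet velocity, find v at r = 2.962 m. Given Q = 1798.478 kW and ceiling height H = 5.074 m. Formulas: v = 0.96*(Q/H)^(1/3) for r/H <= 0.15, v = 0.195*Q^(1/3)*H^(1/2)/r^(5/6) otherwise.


r/H = 2.962 / 5.074 = 0.58376
r/H > 0.15, so v = 0.195*Q^(1/3)*H^(1/2)/r^(5/6)
Q^(1/3) = 12.161
H^(1/2) = 2.2526
r^(5/6) = 2.4717
v = 0.195 * 12.161 * 2.2526 / 2.4717 = 2.1612 m/s

2.1612 m/s


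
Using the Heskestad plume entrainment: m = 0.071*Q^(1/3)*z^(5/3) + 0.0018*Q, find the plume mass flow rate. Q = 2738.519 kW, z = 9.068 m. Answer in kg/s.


Q^(1/3) = 13.991
z^(5/3) = 39.432
First term = 0.071 * 13.991 * 39.432 = 39.170
Second term = 0.0018 * 2738.519 = 4.9293
m = 44.099 kg/s

44.099 kg/s


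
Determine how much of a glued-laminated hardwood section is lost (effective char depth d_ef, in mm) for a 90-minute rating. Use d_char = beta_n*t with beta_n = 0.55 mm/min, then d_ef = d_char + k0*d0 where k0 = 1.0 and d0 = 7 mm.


d_char = 0.55 * 90 = 49.5 mm
d_ef = 49.5 + 1.0*7 = 56.5 mm

56.5 mm


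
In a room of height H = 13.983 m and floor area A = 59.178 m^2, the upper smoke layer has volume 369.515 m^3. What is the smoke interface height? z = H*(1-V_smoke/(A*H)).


V/(A*H) = 0.44655
1 - 0.44655 = 0.55345
z = 13.983 * 0.55345 = 7.7389 m

7.7389 m


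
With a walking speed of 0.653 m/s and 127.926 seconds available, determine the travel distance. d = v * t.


d = 0.653 * 127.926 = 83.536 m

83.536 m


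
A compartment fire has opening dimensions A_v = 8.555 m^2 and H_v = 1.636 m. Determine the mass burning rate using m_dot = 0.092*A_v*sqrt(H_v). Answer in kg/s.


sqrt(H_v) = 1.2791
m_dot = 0.092 * 8.555 * 1.2791 = 1.0067 kg/s

1.0067 kg/s


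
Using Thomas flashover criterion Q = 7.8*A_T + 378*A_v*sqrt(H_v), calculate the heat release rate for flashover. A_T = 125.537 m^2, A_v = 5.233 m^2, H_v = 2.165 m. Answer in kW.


7.8*A_T = 979.19
sqrt(H_v) = 1.4714
378*A_v*sqrt(H_v) = 2910.5
Q = 979.19 + 2910.5 = 3889.7 kW

3889.7 kW


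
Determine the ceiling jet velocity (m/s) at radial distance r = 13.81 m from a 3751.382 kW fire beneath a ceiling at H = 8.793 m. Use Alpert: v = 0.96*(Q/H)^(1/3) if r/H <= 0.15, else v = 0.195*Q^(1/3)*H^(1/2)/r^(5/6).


r/H = 13.81 / 8.793 = 1.5706
r/H > 0.15, so v = 0.195*Q^(1/3)*H^(1/2)/r^(5/6)
Q^(1/3) = 15.538
H^(1/2) = 2.9653
r^(5/6) = 8.9158
v = 0.195 * 15.538 * 2.9653 / 8.9158 = 1.0077 m/s

1.0077 m/s


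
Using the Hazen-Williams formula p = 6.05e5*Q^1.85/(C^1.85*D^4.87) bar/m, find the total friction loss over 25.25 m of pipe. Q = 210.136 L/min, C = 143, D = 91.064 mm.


Q^1.85 = 19798
C^1.85 = 9713.4
D^4.87 = 3.4835e+09
p/m = 0.00035399 bar/m
p_total = 0.00035399 * 25.25 = 0.0089382 bar

0.0089382 bar


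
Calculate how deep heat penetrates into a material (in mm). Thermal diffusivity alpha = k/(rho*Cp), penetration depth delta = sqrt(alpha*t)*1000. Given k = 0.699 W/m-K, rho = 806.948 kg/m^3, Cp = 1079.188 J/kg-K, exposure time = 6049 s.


alpha = 0.699 / (806.948 * 1079.188) = 8.0267e-07 m^2/s
alpha * t = 0.0048553
delta = sqrt(0.0048553) * 1000 = 69.680 mm

69.680 mm


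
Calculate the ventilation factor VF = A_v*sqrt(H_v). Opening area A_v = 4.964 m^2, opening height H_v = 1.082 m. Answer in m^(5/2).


sqrt(H_v) = 1.0402
VF = 4.964 * 1.0402 = 5.1635 m^(5/2)

5.1635 m^(5/2)


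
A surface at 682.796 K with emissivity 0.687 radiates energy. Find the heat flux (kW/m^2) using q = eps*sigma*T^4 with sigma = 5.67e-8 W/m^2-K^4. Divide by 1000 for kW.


T^4 = 2.1735e+11
q = 0.687 * 5.67e-8 * 2.1735e+11 / 1000 = 8.4665 kW/m^2

8.4665 kW/m^2


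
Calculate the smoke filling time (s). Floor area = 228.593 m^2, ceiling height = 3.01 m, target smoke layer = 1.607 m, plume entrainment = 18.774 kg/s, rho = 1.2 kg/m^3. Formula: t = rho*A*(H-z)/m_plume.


H - z = 1.403 m
t = 1.2 * 228.593 * 1.403 / 18.774 = 20.500 s

20.500 s


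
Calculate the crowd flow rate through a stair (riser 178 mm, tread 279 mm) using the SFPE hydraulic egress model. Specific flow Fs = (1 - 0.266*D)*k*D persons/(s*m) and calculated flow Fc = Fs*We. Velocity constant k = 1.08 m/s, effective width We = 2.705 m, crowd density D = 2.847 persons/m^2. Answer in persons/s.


1 - 0.266*D = 1 - 0.266*2.847 = 0.24270
Fs = 0.24270 * 1.08 * 2.847 = 0.74624 persons/(s*m)
Fc = 0.74624 * 2.705 = 2.0186 persons/s

2.0186 persons/s


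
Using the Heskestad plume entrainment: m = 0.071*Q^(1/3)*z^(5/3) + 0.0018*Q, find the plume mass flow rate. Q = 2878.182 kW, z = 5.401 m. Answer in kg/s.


Q^(1/3) = 14.225
z^(5/3) = 16.626
First term = 0.071 * 14.225 * 16.626 = 16.791
Second term = 0.0018 * 2878.182 = 5.1807
m = 21.972 kg/s

21.972 kg/s


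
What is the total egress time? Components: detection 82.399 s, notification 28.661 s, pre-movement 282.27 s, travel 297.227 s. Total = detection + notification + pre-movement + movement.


Total = 82.399 + 28.661 + 282.27 + 297.227 = 690.557 s

690.557 s


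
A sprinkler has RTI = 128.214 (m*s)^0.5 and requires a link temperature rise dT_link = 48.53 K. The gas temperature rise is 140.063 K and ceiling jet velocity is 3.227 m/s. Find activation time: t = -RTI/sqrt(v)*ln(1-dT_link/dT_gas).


dT_link/dT_gas = 0.34649
ln(1 - 0.34649) = -0.42539
t = -128.214 / sqrt(3.227) * -0.42539 = 30.362 s

30.362 s


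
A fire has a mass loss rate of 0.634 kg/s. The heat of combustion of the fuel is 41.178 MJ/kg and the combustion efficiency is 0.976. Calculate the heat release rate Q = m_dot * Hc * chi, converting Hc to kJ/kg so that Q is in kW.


Hc = 41.178 MJ/kg = 41.178 * 1000 kJ/kg = 41178 kJ/kg
Q = 0.634 kg/s * 41178 kJ/kg * 0.976 = 25480 kW

25480 kW


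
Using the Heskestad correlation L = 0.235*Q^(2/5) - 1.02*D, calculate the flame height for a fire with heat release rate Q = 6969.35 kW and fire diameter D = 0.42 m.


Q^(2/5) = 34.457
0.235 * Q^(2/5) = 8.0974
1.02 * D = 0.42840
L = 7.6690 m

7.6690 m


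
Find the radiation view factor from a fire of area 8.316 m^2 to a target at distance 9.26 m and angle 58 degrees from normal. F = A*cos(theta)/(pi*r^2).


cos(58 deg) = 0.52992
pi*r^2 = 269.38
F = 8.316 * 0.52992 / 269.38 = 0.016359

0.016359


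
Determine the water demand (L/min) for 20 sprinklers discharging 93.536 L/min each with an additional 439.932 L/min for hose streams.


Sprinkler demand = 20 * 93.536 = 1870.72 L/min
Total = 1870.72 + 439.932 = 2310.652 L/min

2310.652 L/min


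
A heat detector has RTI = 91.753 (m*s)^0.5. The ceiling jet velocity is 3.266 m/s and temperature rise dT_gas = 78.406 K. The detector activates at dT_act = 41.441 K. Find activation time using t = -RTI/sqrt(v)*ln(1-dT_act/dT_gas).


dT_act/dT_gas = 0.52854
ln(1 - 0.52854) = -0.75193
t = -91.753 / sqrt(3.266) * -0.75193 = 38.176 s

38.176 s


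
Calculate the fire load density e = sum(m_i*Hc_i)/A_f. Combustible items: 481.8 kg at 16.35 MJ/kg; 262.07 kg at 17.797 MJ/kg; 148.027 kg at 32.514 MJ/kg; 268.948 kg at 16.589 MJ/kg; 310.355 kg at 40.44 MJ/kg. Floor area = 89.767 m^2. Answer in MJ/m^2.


Total energy = 481.8*16.35 + 262.07*17.797 + 148.027*32.514 + 268.948*16.589 + 310.355*40.44
= 7877.43 + 4664.060 + 4812.950 + 4461.578 + 12550.76
= 34366.77 MJ
e = 34366.77 / 89.767 = 382.84 MJ/m^2

382.84 MJ/m^2


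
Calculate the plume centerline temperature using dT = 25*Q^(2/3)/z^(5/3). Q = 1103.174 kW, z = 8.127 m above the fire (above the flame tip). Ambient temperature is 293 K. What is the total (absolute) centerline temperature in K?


Q^(2/3) = 106.77
z^(5/3) = 32.851
dT = 25 * 106.77 / 32.851 = 81.249 K
T = 293 + 81.249 = 374.25 K

374.25 K


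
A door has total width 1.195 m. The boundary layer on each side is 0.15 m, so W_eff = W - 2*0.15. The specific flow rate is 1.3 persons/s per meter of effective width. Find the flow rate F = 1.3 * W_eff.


W_eff = 1.195 - 0.30 = 0.895 m
F = 1.3 * 0.895 = 1.1635 persons/s

1.1635 persons/s


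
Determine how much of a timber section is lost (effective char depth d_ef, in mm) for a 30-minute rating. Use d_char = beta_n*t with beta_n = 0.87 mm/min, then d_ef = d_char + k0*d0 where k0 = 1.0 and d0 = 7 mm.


d_char = 0.87 * 30 = 26.1 mm
d_ef = 26.1 + 1.0*7 = 33.1 mm

33.1 mm


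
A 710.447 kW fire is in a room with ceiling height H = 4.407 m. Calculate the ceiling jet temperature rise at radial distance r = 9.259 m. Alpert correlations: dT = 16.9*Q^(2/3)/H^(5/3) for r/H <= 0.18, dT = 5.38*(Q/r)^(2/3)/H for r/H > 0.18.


r/H = 9.259 / 4.407 = 2.1010
r/H > 0.18, so dT = 5.38*(Q/r)^(2/3)/H
Q/r = 76.730
(Q/r)^(2/3) = 18.057
dT = 5.38 * 18.057 / 4.407 = 22.044 K

22.044 K


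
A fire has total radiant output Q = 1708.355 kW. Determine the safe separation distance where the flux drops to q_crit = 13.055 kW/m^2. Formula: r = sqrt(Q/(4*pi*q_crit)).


4*pi*q_crit = 164.05
Q/(4*pi*q_crit) = 10.413
r = sqrt(10.413) = 3.2270 m

3.2270 m


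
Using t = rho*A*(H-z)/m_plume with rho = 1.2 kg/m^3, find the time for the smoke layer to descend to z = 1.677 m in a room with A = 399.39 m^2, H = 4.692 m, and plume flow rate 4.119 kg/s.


H - z = 3.015 m
t = 1.2 * 399.39 * 3.015 / 4.119 = 350.81 s

350.81 s


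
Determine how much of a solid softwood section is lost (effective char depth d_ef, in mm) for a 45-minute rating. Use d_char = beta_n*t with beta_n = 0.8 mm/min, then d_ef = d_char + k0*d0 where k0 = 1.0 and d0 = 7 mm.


d_char = 0.8 * 45 = 36 mm
d_ef = 36 + 1.0*7 = 43 mm

43 mm


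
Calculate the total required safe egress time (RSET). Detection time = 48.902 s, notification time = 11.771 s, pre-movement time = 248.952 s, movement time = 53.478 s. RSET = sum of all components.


Total = 48.902 + 11.771 + 248.952 + 53.478 = 363.103 s

363.103 s


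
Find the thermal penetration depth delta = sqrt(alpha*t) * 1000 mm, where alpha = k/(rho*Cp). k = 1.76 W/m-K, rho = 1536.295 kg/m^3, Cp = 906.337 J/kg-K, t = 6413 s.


alpha = 1.76 / (1536.295 * 906.337) = 1.2640e-06 m^2/s
alpha * t = 0.0081061
delta = sqrt(0.0081061) * 1000 = 90.034 mm

90.034 mm


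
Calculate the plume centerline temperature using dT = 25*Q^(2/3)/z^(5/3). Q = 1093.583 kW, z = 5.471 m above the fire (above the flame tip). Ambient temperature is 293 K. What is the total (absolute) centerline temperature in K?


Q^(2/3) = 106.15
z^(5/3) = 16.987
dT = 25 * 106.15 / 16.987 = 156.22 K
T = 293 + 156.22 = 449.22 K

449.22 K


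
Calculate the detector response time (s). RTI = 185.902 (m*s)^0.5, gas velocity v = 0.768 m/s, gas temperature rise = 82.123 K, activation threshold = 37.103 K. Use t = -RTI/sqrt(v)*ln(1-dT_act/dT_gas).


dT_act/dT_gas = 0.45180
ln(1 - 0.45180) = -0.60111
t = -185.902 / sqrt(0.768) * -0.60111 = 127.51 s

127.51 s


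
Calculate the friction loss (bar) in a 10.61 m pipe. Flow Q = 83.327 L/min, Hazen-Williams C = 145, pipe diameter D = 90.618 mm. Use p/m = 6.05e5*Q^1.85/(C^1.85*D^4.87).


Q^1.85 = 3576.5
C^1.85 = 9966.2
D^4.87 = 3.4012e+09
p/m = 6.3833e-05 bar/m
p_total = 6.3833e-05 * 10.61 = 0.00067727 bar

0.00067727 bar


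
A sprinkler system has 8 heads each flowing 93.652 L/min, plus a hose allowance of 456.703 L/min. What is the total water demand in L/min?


Sprinkler demand = 8 * 93.652 = 749.216 L/min
Total = 749.216 + 456.703 = 1205.919 L/min

1205.919 L/min


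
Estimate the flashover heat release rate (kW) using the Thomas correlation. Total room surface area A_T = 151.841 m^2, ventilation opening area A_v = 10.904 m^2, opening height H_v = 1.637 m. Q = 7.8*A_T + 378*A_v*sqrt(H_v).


7.8*A_T = 1184.4
sqrt(H_v) = 1.2795
378*A_v*sqrt(H_v) = 5273.5
Q = 1184.4 + 5273.5 = 6457.9 kW

6457.9 kW


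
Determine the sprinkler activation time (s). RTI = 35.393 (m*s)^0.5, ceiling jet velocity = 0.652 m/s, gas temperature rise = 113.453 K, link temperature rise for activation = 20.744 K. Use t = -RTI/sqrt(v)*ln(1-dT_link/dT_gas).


dT_link/dT_gas = 0.18284
ln(1 - 0.18284) = -0.20192
t = -35.393 / sqrt(0.652) * -0.20192 = 8.8507 s

8.8507 s


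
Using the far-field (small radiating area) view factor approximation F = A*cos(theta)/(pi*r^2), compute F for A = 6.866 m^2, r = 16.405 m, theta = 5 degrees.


cos(5 deg) = 0.99619
pi*r^2 = 845.48
F = 6.866 * 0.99619 / 845.48 = 0.0080899

0.0080899


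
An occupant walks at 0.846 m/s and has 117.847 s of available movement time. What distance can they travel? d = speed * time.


d = 0.846 * 117.847 = 99.699 m

99.699 m


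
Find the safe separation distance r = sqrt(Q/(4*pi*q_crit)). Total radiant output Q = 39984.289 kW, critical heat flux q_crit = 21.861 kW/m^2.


4*pi*q_crit = 274.71
Q/(4*pi*q_crit) = 145.55
r = sqrt(145.55) = 12.064 m

12.064 m


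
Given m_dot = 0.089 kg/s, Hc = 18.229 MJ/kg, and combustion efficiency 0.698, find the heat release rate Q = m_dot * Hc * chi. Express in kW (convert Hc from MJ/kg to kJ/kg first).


Hc = 18.229 MJ/kg = 18.229 * 1000 kJ/kg = 18229 kJ/kg
Q = 0.089 kg/s * 18229 kJ/kg * 0.698 = 1132.4 kW

1132.4 kW


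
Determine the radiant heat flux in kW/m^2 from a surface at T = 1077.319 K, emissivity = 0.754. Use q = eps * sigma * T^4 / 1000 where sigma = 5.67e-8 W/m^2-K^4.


T^4 = 1.3470e+12
q = 0.754 * 5.67e-8 * 1.3470e+12 / 1000 = 57.588 kW/m^2

57.588 kW/m^2


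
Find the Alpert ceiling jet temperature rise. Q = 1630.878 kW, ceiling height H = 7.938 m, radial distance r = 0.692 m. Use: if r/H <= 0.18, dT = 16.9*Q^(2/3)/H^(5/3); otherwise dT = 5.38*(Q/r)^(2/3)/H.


r/H = 0.692 / 7.938 = 0.087176
r/H <= 0.18, so dT = 16.9*Q^(2/3)/H^(5/3)
Q^(2/3) = 138.55
H^(5/3) = 31.588
dT = 16.9 * 138.55 / 31.588 = 74.128 K

74.128 K


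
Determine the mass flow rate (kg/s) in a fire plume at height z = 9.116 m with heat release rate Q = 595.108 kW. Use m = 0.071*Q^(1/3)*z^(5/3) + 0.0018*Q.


Q^(1/3) = 8.4113
z^(5/3) = 39.781
First term = 0.071 * 8.4113 * 39.781 = 23.757
Second term = 0.0018 * 595.108 = 1.0712
m = 24.829 kg/s

24.829 kg/s


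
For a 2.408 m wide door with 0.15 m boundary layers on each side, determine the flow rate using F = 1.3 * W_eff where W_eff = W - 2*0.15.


W_eff = 2.408 - 0.30 = 2.108 m
F = 1.3 * 2.108 = 2.7404 persons/s

2.7404 persons/s


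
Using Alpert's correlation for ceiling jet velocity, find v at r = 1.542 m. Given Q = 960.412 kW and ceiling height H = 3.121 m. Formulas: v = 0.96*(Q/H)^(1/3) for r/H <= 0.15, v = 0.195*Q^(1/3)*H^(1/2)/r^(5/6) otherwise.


r/H = 1.542 / 3.121 = 0.49407
r/H > 0.15, so v = 0.195*Q^(1/3)*H^(1/2)/r^(5/6)
Q^(1/3) = 9.8663
H^(1/2) = 1.7666
r^(5/6) = 1.4346
v = 0.195 * 9.8663 * 1.7666 / 1.4346 = 2.3692 m/s

2.3692 m/s


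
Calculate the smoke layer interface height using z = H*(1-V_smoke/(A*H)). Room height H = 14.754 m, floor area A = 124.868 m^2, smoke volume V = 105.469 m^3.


V/(A*H) = 0.057248
1 - 0.057248 = 0.94275
z = 14.754 * 0.94275 = 13.909 m

13.909 m


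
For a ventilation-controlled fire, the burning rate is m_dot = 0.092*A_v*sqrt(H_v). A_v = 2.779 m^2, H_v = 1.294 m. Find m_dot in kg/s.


sqrt(H_v) = 1.1375
m_dot = 0.092 * 2.779 * 1.1375 = 0.29083 kg/s

0.29083 kg/s


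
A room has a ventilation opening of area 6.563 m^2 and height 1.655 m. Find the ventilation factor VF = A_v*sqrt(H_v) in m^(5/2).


sqrt(H_v) = 1.2865
VF = 6.563 * 1.2865 = 8.4431 m^(5/2)

8.4431 m^(5/2)


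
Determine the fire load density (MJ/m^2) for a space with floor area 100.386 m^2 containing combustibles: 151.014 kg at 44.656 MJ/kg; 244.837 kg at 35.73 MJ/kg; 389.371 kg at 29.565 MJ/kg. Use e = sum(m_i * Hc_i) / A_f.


Total energy = 151.014*44.656 + 244.837*35.73 + 389.371*29.565
= 6743.681 + 8748.026 + 11511.75
= 27003.46 MJ
e = 27003.46 / 100.386 = 269.00 MJ/m^2

269.00 MJ/m^2


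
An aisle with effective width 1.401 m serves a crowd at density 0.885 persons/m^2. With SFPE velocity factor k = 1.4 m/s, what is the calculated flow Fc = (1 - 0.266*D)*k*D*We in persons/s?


1 - 0.266*D = 1 - 0.266*0.885 = 0.76459
Fs = 0.76459 * 1.4 * 0.885 = 0.94733 persons/(s*m)
Fc = 0.94733 * 1.401 = 1.3272 persons/s

1.3272 persons/s


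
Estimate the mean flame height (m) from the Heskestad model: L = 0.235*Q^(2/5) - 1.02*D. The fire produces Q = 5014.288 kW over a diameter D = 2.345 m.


Q^(2/5) = 30.205
0.235 * Q^(2/5) = 7.0983
1.02 * D = 2.3919
L = 4.7064 m

4.7064 m


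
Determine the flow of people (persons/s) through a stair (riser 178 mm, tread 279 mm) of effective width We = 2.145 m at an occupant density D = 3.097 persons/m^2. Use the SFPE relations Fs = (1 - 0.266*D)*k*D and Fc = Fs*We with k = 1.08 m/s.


1 - 0.266*D = 1 - 0.266*3.097 = 0.17620
Fs = 0.17620 * 1.08 * 3.097 = 0.58934 persons/(s*m)
Fc = 0.58934 * 2.145 = 1.2641 persons/s

1.2641 persons/s


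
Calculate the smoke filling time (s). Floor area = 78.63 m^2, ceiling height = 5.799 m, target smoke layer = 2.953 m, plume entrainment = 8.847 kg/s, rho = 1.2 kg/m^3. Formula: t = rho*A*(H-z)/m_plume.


H - z = 2.846 m
t = 1.2 * 78.63 * 2.846 / 8.847 = 30.353 s

30.353 s


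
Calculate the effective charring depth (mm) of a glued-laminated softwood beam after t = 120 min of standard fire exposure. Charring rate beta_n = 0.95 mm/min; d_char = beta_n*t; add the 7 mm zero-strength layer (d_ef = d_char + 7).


d_char = 0.95 * 120 = 114 mm
d_ef = 114 + 1.0*7 = 121 mm

121 mm


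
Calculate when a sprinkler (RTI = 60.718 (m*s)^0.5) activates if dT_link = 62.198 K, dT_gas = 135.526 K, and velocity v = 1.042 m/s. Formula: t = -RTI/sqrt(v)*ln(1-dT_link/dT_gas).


dT_link/dT_gas = 0.45894
ln(1 - 0.45894) = -0.61422
t = -60.718 / sqrt(1.042) * -0.61422 = 36.535 s

36.535 s


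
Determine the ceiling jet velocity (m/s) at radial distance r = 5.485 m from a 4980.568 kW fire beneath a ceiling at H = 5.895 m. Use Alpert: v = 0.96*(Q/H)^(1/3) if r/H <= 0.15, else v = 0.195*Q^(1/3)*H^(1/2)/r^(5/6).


r/H = 5.485 / 5.895 = 0.93045
r/H > 0.15, so v = 0.195*Q^(1/3)*H^(1/2)/r^(5/6)
Q^(1/3) = 17.078
H^(1/2) = 2.4280
r^(5/6) = 4.1303
v = 0.195 * 17.078 * 2.4280 / 4.1303 = 1.9576 m/s

1.9576 m/s


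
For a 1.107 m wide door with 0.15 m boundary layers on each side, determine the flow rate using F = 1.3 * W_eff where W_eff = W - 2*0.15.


W_eff = 1.107 - 0.30 = 0.807 m
F = 1.3 * 0.807 = 1.0491 persons/s

1.0491 persons/s


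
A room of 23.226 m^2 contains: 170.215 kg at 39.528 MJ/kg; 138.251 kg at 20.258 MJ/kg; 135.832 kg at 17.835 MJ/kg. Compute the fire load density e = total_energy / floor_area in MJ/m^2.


Total energy = 170.215*39.528 + 138.251*20.258 + 135.832*17.835
= 6728.259 + 2800.689 + 2422.564
= 11951.51 MJ
e = 11951.51 / 23.226 = 514.57 MJ/m^2

514.57 MJ/m^2


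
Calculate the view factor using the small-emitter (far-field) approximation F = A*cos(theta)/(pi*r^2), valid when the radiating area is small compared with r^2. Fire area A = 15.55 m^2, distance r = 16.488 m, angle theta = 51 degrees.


cos(51 deg) = 0.62932
pi*r^2 = 854.05
F = 15.55 * 0.62932 / 854.05 = 0.011458

0.011458


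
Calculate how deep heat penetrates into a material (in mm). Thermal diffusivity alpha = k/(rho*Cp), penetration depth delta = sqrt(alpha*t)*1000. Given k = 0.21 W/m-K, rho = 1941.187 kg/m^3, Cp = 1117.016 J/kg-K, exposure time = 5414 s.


alpha = 0.21 / (1941.187 * 1117.016) = 9.6848e-08 m^2/s
alpha * t = 0.00052434
delta = sqrt(0.00052434) * 1000 = 22.898 mm

22.898 mm


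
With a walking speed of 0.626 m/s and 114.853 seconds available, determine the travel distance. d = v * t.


d = 0.626 * 114.853 = 71.898 m

71.898 m


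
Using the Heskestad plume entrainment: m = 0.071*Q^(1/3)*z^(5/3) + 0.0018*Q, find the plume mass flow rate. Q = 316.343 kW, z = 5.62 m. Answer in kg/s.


Q^(1/3) = 6.8137
z^(5/3) = 17.765
First term = 0.071 * 6.8137 * 17.765 = 8.5942
Second term = 0.0018 * 316.343 = 0.56942
m = 9.1636 kg/s

9.1636 kg/s


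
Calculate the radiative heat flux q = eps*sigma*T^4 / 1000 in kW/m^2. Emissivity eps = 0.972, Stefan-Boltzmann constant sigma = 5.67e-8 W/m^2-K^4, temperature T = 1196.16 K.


T^4 = 2.0472e+12
q = 0.972 * 5.67e-8 * 2.0472e+12 / 1000 = 112.83 kW/m^2

112.83 kW/m^2


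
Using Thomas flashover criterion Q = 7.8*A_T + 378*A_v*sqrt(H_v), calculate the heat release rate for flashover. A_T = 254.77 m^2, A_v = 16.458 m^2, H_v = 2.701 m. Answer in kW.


7.8*A_T = 1987.206
sqrt(H_v) = 1.6435
378*A_v*sqrt(H_v) = 10224
Q = 1987.206 + 10224 = 12211 kW

12211 kW


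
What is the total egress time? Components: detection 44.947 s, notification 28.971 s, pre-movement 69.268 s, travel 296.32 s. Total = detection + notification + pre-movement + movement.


Total = 44.947 + 28.971 + 69.268 + 296.32 = 439.506 s

439.506 s


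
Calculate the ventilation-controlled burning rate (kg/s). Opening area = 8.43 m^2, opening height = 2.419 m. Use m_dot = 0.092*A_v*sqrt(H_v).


sqrt(H_v) = 1.5553
m_dot = 0.092 * 8.43 * 1.5553 = 1.2062 kg/s

1.2062 kg/s


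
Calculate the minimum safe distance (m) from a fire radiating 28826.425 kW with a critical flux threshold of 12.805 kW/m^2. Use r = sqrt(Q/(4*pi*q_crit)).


4*pi*q_crit = 160.91
Q/(4*pi*q_crit) = 179.14
r = sqrt(179.14) = 13.384 m

13.384 m


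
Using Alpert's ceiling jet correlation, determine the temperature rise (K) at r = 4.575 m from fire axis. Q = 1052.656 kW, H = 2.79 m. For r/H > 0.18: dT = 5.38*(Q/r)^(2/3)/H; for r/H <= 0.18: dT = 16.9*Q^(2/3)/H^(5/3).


r/H = 4.575 / 2.79 = 1.6398
r/H > 0.18, so dT = 5.38*(Q/r)^(2/3)/H
Q/r = 230.09
(Q/r)^(2/3) = 37.549
dT = 5.38 * 37.549 / 2.79 = 72.406 K

72.406 K


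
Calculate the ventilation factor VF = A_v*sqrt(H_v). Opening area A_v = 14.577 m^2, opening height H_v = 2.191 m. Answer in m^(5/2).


sqrt(H_v) = 1.4802
VF = 14.577 * 1.4802 = 21.577 m^(5/2)

21.577 m^(5/2)


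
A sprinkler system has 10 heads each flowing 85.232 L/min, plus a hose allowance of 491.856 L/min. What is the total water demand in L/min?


Sprinkler demand = 10 * 85.232 = 852.32 L/min
Total = 852.32 + 491.856 = 1344.176 L/min

1344.176 L/min


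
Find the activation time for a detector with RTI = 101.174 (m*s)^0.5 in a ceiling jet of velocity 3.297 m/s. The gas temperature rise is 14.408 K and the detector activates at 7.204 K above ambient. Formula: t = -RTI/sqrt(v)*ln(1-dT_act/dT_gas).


dT_act/dT_gas = 0.5
ln(1 - 0.5) = -0.69315
t = -101.174 / sqrt(3.297) * -0.69315 = 38.622 s

38.622 s


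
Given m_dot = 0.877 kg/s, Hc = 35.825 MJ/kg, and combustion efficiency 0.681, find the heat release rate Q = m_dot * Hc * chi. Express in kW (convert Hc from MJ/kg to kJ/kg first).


Hc = 35.825 MJ/kg = 35.825 * 1000 kJ/kg = 35825 kJ/kg
Q = 0.877 kg/s * 35825 kJ/kg * 0.681 = 21396 kW

21396 kW


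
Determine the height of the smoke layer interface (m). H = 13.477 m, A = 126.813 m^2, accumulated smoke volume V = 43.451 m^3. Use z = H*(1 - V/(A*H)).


V/(A*H) = 0.025424
1 - 0.025424 = 0.97458
z = 13.477 * 0.97458 = 13.134 m

13.134 m


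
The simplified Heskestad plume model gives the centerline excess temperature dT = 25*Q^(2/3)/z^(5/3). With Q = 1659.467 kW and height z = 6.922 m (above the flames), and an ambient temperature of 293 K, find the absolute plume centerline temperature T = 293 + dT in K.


Q^(2/3) = 140.17
z^(5/3) = 25.141
dT = 25 * 140.17 / 25.141 = 139.38 K
T = 293 + 139.38 = 432.38 K

432.38 K


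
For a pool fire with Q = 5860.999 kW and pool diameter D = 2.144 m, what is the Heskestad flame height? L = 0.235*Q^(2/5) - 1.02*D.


Q^(2/5) = 32.151
0.235 * Q^(2/5) = 7.5554
1.02 * D = 2.1869
L = 5.3685 m

5.3685 m


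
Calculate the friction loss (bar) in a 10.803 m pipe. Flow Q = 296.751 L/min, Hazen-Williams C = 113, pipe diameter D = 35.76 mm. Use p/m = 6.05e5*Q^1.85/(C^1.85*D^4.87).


Q^1.85 = 37491
C^1.85 = 6283.4
D^4.87 = 3.6732e+07
p/m = 0.098274 bar/m
p_total = 0.098274 * 10.803 = 1.0617 bar

1.0617 bar


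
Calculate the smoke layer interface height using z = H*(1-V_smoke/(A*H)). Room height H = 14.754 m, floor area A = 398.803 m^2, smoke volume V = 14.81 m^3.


V/(A*H) = 0.0025170
1 - 0.0025170 = 0.99748
z = 14.754 * 0.99748 = 14.717 m

14.717 m


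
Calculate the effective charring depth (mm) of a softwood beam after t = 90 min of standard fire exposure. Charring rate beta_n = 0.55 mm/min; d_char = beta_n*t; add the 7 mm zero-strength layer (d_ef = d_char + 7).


d_char = 0.55 * 90 = 49.5 mm
d_ef = 49.5 + 1.0*7 = 56.5 mm

56.5 mm


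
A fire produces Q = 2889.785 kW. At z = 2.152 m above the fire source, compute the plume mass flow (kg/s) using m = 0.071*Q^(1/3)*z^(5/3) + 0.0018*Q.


Q^(1/3) = 14.244
z^(5/3) = 3.5870
First term = 0.071 * 14.244 * 3.5870 = 3.6276
Second term = 0.0018 * 2889.785 = 5.2016
m = 8.8292 kg/s

8.8292 kg/s


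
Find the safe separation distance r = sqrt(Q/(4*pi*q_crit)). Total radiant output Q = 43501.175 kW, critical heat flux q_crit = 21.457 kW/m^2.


4*pi*q_crit = 269.64
Q/(4*pi*q_crit) = 161.33
r = sqrt(161.33) = 12.702 m

12.702 m


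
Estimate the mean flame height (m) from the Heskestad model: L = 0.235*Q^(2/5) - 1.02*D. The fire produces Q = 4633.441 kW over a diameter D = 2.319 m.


Q^(2/5) = 29.266
0.235 * Q^(2/5) = 6.8775
1.02 * D = 2.3654
L = 4.5121 m

4.5121 m


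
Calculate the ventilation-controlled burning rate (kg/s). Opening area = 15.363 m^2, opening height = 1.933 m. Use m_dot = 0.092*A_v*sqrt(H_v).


sqrt(H_v) = 1.3903
m_dot = 0.092 * 15.363 * 1.3903 = 1.9651 kg/s

1.9651 kg/s


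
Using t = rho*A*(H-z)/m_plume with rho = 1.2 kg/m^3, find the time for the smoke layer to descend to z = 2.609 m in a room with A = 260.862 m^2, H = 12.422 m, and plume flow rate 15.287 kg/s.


H - z = 9.813 m
t = 1.2 * 260.862 * 9.813 / 15.287 = 200.94 s

200.94 s


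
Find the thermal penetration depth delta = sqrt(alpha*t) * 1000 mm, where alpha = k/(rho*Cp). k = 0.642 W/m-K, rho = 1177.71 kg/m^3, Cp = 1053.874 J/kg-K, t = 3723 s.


alpha = 0.642 / (1177.71 * 1053.874) = 5.1726e-07 m^2/s
alpha * t = 0.0019258
delta = sqrt(0.0019258) * 1000 = 43.883 mm

43.883 mm


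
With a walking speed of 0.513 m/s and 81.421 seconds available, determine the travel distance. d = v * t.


d = 0.513 * 81.421 = 41.769 m

41.769 m


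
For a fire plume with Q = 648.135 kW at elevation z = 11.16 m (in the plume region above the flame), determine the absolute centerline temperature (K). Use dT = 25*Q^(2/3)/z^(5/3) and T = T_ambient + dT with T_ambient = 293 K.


Q^(2/3) = 74.893
z^(5/3) = 55.732
dT = 25 * 74.893 / 55.732 = 33.595 K
T = 293 + 33.595 = 326.60 K

326.60 K


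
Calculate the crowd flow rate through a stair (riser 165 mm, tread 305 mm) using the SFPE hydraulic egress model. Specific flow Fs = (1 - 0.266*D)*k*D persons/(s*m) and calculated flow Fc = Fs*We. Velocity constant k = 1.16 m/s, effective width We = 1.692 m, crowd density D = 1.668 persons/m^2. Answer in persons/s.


1 - 0.266*D = 1 - 0.266*1.668 = 0.55631
Fs = 0.55631 * 1.16 * 1.668 = 1.0764 persons/(s*m)
Fc = 1.0764 * 1.692 = 1.8213 persons/s

1.8213 persons/s


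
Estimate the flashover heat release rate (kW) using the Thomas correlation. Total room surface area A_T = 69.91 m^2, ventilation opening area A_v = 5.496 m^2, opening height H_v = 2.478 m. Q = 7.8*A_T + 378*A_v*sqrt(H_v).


7.8*A_T = 545.298
sqrt(H_v) = 1.5742
378*A_v*sqrt(H_v) = 3270.3
Q = 545.298 + 3270.3 = 3815.6 kW

3815.6 kW


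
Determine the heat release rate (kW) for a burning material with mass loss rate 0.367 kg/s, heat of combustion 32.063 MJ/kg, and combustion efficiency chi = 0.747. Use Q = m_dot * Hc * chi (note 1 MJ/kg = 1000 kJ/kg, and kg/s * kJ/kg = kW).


Hc = 32.063 MJ/kg = 32.063 * 1000 kJ/kg = 32063 kJ/kg
Q = 0.367 kg/s * 32063 kJ/kg * 0.747 = 8790.0 kW

8790.0 kW


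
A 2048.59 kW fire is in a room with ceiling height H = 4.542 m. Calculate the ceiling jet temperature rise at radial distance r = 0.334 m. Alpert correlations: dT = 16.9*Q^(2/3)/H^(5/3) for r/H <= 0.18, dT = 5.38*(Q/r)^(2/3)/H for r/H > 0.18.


r/H = 0.334 / 4.542 = 0.073536
r/H <= 0.18, so dT = 16.9*Q^(2/3)/H^(5/3)
Q^(2/3) = 161.30
H^(5/3) = 12.457
dT = 16.9 * 161.30 / 12.457 = 218.83 K

218.83 K


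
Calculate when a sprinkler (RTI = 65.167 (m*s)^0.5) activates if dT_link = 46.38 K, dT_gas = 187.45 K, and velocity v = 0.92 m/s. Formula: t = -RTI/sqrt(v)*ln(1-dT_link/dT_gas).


dT_link/dT_gas = 0.24743
ln(1 - 0.24743) = -0.28426
t = -65.167 / sqrt(0.92) * -0.28426 = 19.313 s

19.313 s


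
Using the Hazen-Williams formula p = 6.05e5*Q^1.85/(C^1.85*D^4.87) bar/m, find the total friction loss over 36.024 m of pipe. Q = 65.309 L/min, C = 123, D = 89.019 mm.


Q^1.85 = 2278.8
C^1.85 = 7350.6
D^4.87 = 3.1188e+09
p/m = 6.0138e-05 bar/m
p_total = 6.0138e-05 * 36.024 = 0.0021664 bar

0.0021664 bar


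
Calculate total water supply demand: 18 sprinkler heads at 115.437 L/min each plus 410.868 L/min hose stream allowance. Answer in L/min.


Sprinkler demand = 18 * 115.437 = 2077.866 L/min
Total = 2077.866 + 410.868 = 2488.734 L/min

2488.734 L/min


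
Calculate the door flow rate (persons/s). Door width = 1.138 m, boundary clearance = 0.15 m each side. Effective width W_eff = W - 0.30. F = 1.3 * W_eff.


W_eff = 1.138 - 0.30 = 0.838 m
F = 1.3 * 0.838 = 1.0894 persons/s

1.0894 persons/s


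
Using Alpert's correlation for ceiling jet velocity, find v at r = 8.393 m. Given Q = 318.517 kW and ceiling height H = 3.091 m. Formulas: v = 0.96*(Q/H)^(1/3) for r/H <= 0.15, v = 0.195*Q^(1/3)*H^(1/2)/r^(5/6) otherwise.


r/H = 8.393 / 3.091 = 2.7153
r/H > 0.15, so v = 0.195*Q^(1/3)*H^(1/2)/r^(5/6)
Q^(1/3) = 6.8293
H^(1/2) = 1.7581
r^(5/6) = 5.8875
v = 0.195 * 6.8293 * 1.7581 / 5.8875 = 0.39768 m/s

0.39768 m/s


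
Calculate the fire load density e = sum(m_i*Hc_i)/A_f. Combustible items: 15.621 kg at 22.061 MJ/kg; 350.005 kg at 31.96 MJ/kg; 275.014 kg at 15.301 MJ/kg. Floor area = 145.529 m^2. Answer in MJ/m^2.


Total energy = 15.621*22.061 + 350.005*31.96 + 275.014*15.301
= 344.6149 + 11186.16 + 4207.989
= 15738.76 MJ
e = 15738.76 / 145.529 = 108.15 MJ/m^2

108.15 MJ/m^2


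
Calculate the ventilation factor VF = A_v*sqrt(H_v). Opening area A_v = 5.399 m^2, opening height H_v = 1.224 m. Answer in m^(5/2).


sqrt(H_v) = 1.1063
VF = 5.399 * 1.1063 = 5.9732 m^(5/2)

5.9732 m^(5/2)


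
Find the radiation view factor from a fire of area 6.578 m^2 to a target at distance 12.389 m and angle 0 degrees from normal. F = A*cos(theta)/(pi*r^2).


cos(0 deg) = 1
pi*r^2 = 482.19
F = 6.578 * 1 / 482.19 = 0.013642

0.013642


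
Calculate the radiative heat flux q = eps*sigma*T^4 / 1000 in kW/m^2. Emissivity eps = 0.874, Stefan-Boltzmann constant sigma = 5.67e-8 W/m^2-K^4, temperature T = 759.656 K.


T^4 = 3.3302e+11
q = 0.874 * 5.67e-8 * 3.3302e+11 / 1000 = 16.503 kW/m^2

16.503 kW/m^2


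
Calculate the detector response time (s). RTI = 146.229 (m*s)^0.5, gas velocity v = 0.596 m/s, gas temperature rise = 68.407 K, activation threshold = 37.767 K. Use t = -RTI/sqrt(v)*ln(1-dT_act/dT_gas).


dT_act/dT_gas = 0.55209
ln(1 - 0.55209) = -0.80317
t = -146.229 / sqrt(0.596) * -0.80317 = 152.13 s

152.13 s


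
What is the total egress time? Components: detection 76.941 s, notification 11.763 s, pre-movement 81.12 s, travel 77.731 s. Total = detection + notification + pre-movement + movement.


Total = 76.941 + 11.763 + 81.12 + 77.731 = 247.555 s

247.555 s


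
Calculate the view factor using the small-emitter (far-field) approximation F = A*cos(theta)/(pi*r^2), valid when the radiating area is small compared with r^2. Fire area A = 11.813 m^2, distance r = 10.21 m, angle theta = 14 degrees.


cos(14 deg) = 0.97030
pi*r^2 = 327.49
F = 11.813 * 0.97030 / 327.49 = 0.035000

0.035000


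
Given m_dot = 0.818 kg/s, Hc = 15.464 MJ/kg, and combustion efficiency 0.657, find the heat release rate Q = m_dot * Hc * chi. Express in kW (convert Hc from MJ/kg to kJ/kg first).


Hc = 15.464 MJ/kg = 15.464 * 1000 kJ/kg = 15464 kJ/kg
Q = 0.818 kg/s * 15464 kJ/kg * 0.657 = 8310.8 kW

8310.8 kW


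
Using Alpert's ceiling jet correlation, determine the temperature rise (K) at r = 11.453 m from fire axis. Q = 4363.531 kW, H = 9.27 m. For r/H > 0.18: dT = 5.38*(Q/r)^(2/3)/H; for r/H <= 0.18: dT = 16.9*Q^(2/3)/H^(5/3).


r/H = 11.453 / 9.27 = 1.2355
r/H > 0.18, so dT = 5.38*(Q/r)^(2/3)/H
Q/r = 380.99
(Q/r)^(2/3) = 52.555
dT = 5.38 * 52.555 / 9.27 = 30.501 K

30.501 K


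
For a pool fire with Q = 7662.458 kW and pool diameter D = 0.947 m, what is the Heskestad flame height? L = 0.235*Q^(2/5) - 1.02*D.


Q^(2/5) = 35.789
0.235 * Q^(2/5) = 8.4104
1.02 * D = 0.96594
L = 7.4444 m

7.4444 m


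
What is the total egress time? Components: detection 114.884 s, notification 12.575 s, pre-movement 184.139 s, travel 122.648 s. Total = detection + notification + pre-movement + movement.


Total = 114.884 + 12.575 + 184.139 + 122.648 = 434.246 s

434.246 s


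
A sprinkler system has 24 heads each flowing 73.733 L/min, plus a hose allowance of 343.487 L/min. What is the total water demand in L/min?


Sprinkler demand = 24 * 73.733 = 1769.592 L/min
Total = 1769.592 + 343.487 = 2113.079 L/min

2113.079 L/min


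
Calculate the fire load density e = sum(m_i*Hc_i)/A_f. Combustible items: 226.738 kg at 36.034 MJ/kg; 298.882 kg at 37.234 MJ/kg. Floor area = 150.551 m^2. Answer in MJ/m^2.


Total energy = 226.738*36.034 + 298.882*37.234
= 8170.277 + 11128.57
= 19298.85 MJ
e = 19298.85 / 150.551 = 128.19 MJ/m^2

128.19 MJ/m^2
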